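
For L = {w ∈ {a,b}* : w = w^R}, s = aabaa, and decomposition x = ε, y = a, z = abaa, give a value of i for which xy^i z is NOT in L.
i = 2

xy²z = ε · aa · abaa = aaabaa; aaabaa reversed is aabaaa ≠ aaabaa, so it is not a palindrome and is not in L.
(Other choices also work, e.g. i = 0, 3; only i = 1 is guaranteed to stay in L since xy¹z = s.)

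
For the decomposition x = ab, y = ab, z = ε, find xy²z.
ababab

Given x = 'ab', y = 'ab', z = '' and i = 2:

xy^2z = x + y·y·...·y (2 times) + z
       = 'ab' + 'ab'^2 + ''
       = 'ab' + 'abab' + ''
       = 'ababab'

The pumped string is 'ababab' with length 6.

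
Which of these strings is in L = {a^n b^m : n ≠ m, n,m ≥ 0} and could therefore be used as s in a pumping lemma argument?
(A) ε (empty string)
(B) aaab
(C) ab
(B) aaab

The pumping lemma is applied to a string s that lies in L, so first check membership of each option:
- (A) ε = a^0 b^0 has n = m = 0, so it is not in L ✗
- (B) aaab = a^3 b^1 with 3 ≠ 1, so it is in L ✓
- (C) ab = a^1 b^1 has n = m = 1, so it is not in L ✗

Only (B) aaab is in L, so it is the only candidate that could play the role of s.
(In a complete proof one picks s in terms of the pumping length p so that |s| ≥ p is guaranteed; a fixed string like aaab illustrates the shape of such an s.)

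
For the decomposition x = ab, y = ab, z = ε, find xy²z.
ababab

Given x = 'ab', y = 'ab', z = '' and i = 2:

xy^2z = x + y·y·...·y (2 times) + z
       = 'ab' + 'ab'^2 + ''
       = 'ab' + 'abab' + ''
       = 'ababab'

The pumped string is 'ababab' with length 6.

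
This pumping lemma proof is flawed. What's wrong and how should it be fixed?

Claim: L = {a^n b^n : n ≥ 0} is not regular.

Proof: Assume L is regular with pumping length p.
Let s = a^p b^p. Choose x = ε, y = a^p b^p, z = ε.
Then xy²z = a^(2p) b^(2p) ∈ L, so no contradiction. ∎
Error: The decomposition violates |xy| ≤ p. With y = a^p b^p, |xy| = |y| = 2p > p. (The proof also miscomputes xy²z, which would be a^p b^p a^p b^p rather than a^(2p) b^(2p), and it wrongly treats one harmless decomposition as settling the matter — the prover does not get to choose the decomposition.)

Correction: The pumping lemma requires |xy| ≤ p, and the argument must handle every decomposition satisfying |xy| ≤ p, |y| ≥ 1. Since s starts with p a's, any such y consists only of a's, say y = a^k with k ≥ 1. Then xy²z = a^(p+k) b^p has unequal numbers of a's and b's, so xy²z ∉ L — the required contradiction.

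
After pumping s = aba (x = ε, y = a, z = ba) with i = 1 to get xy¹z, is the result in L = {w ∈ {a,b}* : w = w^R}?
Yes

xy¹z = ε · a · ba = aba.
aba reversed is aba, the same string, so it is a palindrome and is in L.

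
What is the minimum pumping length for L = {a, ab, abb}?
p = 4

For a finite language L, the pumping lemma holds vacuously if p > max|s| for s ∈ L.

The longest string in L = {a, ab, abb} has length 3.
If p = 4, then no string s ∈ L has |s| ≥ p, so the condition is vacuously true.

The minimum pumping length is p = 4.

Why no smaller p works: for any p ≤ 3, the longest string s ∈ L has |s| = 3 ≥ p, so it would
have to be pumpable; but pumping up (i = 2, 3, ...) produces ever longer strings, which cannot all lie in the
finite language L. So the pumping property fails for every p ≤ 3.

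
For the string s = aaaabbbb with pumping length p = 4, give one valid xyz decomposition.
x = 'a', y = 'aaa', z = 'bbbb'

For s = aaaabbbb and p = 4, one valid decomposition is:
- x = 'a' (length 1)
- y = 'aaa' (length 3)
- z = 'bbbb' (length 4)

Verification:
- xyz = 'a' + 'aaa' + 'bbbb' = aaaabbbb ✓
- |xy| = 4 ≤ 4 ✓
- |y| = 3 > 0 ✓

All pumping lemma constraints are satisfied.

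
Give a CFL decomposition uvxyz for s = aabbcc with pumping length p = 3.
u='aa', v='b', x='b', y='c', z='c'

For s = aabbcc with pumping length p = 3:

One valid decomposition:
- u = 'aa'
- v = 'b'
- x = 'b'
- y = 'c'
- z = 'c'

Verification:
- uvxyz = 'aa' + 'b' + 'b' + 'c' + 'c' = aabbcc ✓
- |vxy| = |'bbc'| = 3 ≤ 3 ✓
- |vy| = |'bc'| = 2 > 0 ✓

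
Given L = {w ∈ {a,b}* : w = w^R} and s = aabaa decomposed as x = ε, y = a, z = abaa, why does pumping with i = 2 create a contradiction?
xy²z = aaabaa ∉ L

Pumping with i = 2 replaces y = a by y² = aa:
- Original: s = xyz = aabaa; aabaa reversed is aabaa, the same string, so it is a palindrome and is in L
- Pumped: xy²z = ε · aa · abaa = aaabaa
- aaabaa reversed is aabaaa ≠ aaabaa, so it is not a palindrome and is not in L

The pumping lemma would require xy²z ∈ L, so this decomposition yields a contradiction.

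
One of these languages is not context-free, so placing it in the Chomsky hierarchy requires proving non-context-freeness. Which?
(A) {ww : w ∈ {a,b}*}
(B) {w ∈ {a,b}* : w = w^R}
(A) {ww : w ∈ {a,b}*}

(A) {ww : w ∈ {a,b}*} requires the CFL pumping lemma.

- {w ∈ {a,b}* : w = w^R} is context-free (but not regular)
  • Can be shown non-regular with the regular pumping lemma
  • After pumping, the string is no longer symmetric

- {ww : w ∈ {a,b}*} is NOT context-free
  • Requires the CFL pumping lemma to prove
  • Even a PDA cannot compare two arbitrary halves symbol by symbol; CFL pumping on a^p b^p a^p b^p fails

The CFL pumping lemma is "stronger" in that it can prove non-membership
in the larger class of context-free languages.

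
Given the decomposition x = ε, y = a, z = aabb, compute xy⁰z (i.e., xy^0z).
aabb

Given x = '', y = 'a', z = 'aabb' and i = 0:

xy^0z = x + y·y·...·y (0 times) + z
       = '' + 'a'^0 + 'aabb'
       = '' + '' + 'aabb'
       = 'aabb'

The pumped string is 'aabb' with length 4.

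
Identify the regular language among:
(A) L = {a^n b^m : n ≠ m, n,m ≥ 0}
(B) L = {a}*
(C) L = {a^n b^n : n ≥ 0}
(B) {a}*

(B) L = {a}* is regular.

This can be recognized by a finite automaton (DFA/NFA).
Regular expressions like {a}* define regular languages.

The other choices are not regular:
- {a^n b^m : n ≠ m, n,m ≥ 0}: After pumping a's, we can make n = m
- {a^n b^n : n ≥ 0}: After pumping, the number of a's and b's become unequal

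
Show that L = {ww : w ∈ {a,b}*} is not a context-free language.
Assume for contradiction that L is context-free, and let p ≥ 1 be the pumping length given by the pumping lemma for CFLs.
Choose s = a^p b^p a^p b^p. Then s ∈ L (take w = a^p b^p) and |s| = 4p ≥ p.
By the CFL pumping lemma, s = uvxyz for some u, v, x, y, z with |vxy| ≤ p, |vy| ≥ 1, and uv^i xy^i z ∈ L for every i ≥ 0.

Write s as four blocks A₁ B₁ A₂ B₂ with A₁ = A₂ = a^p and B₁ = B₂ = b^p. Since |vxy| ≤ p, the window vxy lies inside at most two adjacent blocks. Take i = 0 and let t = uxz, so |t| = 4p − |vy| with 1 ≤ |vy| ≤ p. If |t| is odd, t ∉ L immediately, so assume |vy| is even (hence |vy| ≥ 2) and |t|/2 = 2p − |vy|/2, which satisfies p ≤ |t|/2 ≤ 2p − 1.

Case 1 (vxy inside A₁B₁): t = a^(p−j) b^(p−l) a^p b^p with j + l = |vy|. The second half of t has length < 2p, so it is a suffix of the trailing a^p b^p and ends in b; the first half is a^(p−j) b^(p−l) a^((j+l)/2), which ends in a because (j+l)/2 ≥ 1. The halves differ, so t ∉ L.

Case 2 (vxy inside B₁A₂, straddling the middle): t = a^p b^(p−j) a^(p−l) b^p with j + l = |vy|. If t = ww, then w is a prefix of t of length ≥ p, so w begins with a^p; and w is a suffix of t of length ≥ p, so w ends with b^p. That forces |w| ≥ 2p, contradicting |w| = |t|/2 ≤ 2p − 1. So t ∉ L.

Case 3 (vxy inside A₂B₂): t = a^p b^p a^(p−j) b^(p−l) with j + l = |vy|. The first half of t is a prefix of a^p b^p, so it begins with a; the second half is b^((j+l)/2) a^(p−j) b^(p−l), which begins with b. The halves differ, so t ∉ L.

In every case uv⁰xy⁰z = uxz ∉ L.

This contradicts the CFL pumping lemma, which requires uv^i xy^i z ∈ L for all i ≥ 0.
Hence L = {ww : w ∈ {a,b}*} is not context-free. ∎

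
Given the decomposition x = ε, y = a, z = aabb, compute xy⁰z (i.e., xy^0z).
aabb

Given x = '', y = 'a', z = 'aabb' and i = 0:

xy^0z = x + y·y·...·y (0 times) + z
       = '' + 'a'^0 + 'aabb'
       = '' + '' + 'aabb'
       = 'aabb'

The pumped string is 'aabb' with length 4.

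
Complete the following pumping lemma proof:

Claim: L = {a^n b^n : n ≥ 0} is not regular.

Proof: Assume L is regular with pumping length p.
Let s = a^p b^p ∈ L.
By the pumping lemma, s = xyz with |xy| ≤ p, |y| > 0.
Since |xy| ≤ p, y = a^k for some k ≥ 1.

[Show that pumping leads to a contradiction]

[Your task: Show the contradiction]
Consider xy²z = a^(p+k) b^p.

Since k ≥ 1, we have p + k > p.
So xy²z has more a's than b's: (p+k) a's vs p b's.
This means xy²z ∉ L because a^n b^n requires equal counts.

This contradicts the pumping lemma which states xy²z ∈ L.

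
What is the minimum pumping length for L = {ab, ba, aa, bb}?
p = 3

For a finite language L, the pumping lemma holds vacuously if p > max|s| for s ∈ L.

The longest string in L = {ab, ba, aa, bb} has length 2.
If p = 3, then no string s ∈ L has |s| ≥ p, so the condition is vacuously true.

The minimum pumping length is p = 3.

Why no smaller p works: for any p ≤ 2, the longest string s ∈ L has |s| = 2 ≥ p, so it would
have to be pumpable; but pumping up (i = 2, 3, ...) produces ever longer strings, which cannot all lie in the
finite language L. So the pumping property fails for every p ≤ 2.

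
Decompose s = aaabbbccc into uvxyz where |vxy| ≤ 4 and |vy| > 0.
u='aa', v='a', x='bb', y='b', z='ccc'

For s = aaabbbccc with pumping length p = 4:

One valid decomposition:
- u = 'aa'
- v = 'a'
- x = 'bb'
- y = 'b'
- z = 'ccc'

Verification:
- uvxyz = 'aa' + 'a' + 'bb' + 'b' + 'ccc' = aaabbbccc ✓
- |vxy| = |'abbb'| = 4 ≤ 4 ✓
- |vy| = |'ab'| = 2 > 0 ✓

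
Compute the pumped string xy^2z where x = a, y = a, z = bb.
aaabb

Given x = 'a', y = 'a', z = 'bb' and i = 2:

xy^2z = x + y·y·...·y (2 times) + z
       = 'a' + 'a'^2 + 'bb'
       = 'a' + 'aa' + 'bb'
       = 'aaabb'

The pumped string is 'aaabb' with length 5.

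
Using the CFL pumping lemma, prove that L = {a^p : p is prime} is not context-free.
Assume for contradiction that L is context-free, and let p ≥ 1 be the pumping length given by the pumping lemma for CFLs.
Choose a prime q with q ≥ p and let s = a^q. Then s ∈ L and |s| = q ≥ p.
By the CFL pumping lemma, s = uvxyz for some u, v, x, y, z with |vxy| ≤ p, |vy| ≥ 1, and uv^i xy^i z ∈ L for every i ≥ 0.
All symbols are a's, so only lengths matter: let k = |vy|, with 1 ≤ k ≤ p. Then |uv^i xy^i z| = q + (i − 1)k.

Take i = q + 1: the length is q + qk = q(k + 1).
Both factors satisfy q ≥ 2 and k + 1 ≥ 2, so q(k + 1) is composite and uv^(q+1) xy^(q+1) z ∉ L.

This contradicts the CFL pumping lemma, which requires uv^i xy^i z ∈ L for all i ≥ 0.
Hence L = {a^p : p is prime} is not context-free. ∎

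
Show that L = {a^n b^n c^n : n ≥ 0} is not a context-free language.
Assume for contradiction that L is context-free, and let p ≥ 1 be the pumping length given by the pumping lemma for CFLs.
Choose s = a^p b^p c^p. Then s ∈ L and |s| = 3p ≥ p.
By the CFL pumping lemma, s = uvxyz for some u, v, x, y, z with |vxy| ≤ p, |vy| ≥ 1, and uv^i xy^i z ∈ L for every i ≥ 0.

Because |vxy| ≤ p, the window vxy cannot contain both an a and a c: any substring of s containing both must include the entire block b^p plus at least one a and one c, so it has length ≥ p + 2 > p.
Hence at least one of the letters a, c does not occur in vy at all.

Take i = 0: the string uxz is obtained from s by deleting |vy| ≥ 1 symbols, so |uxz| = 3p − |vy| < 3p.
But the letter (a or c) that does not occur in vy still occurs exactly p times in uxz. Every string of L with exactly p copies of some letter is a^p b^p c^p, of length 3p. Since |uxz| < 3p, uxz ∉ L.

This contradicts the CFL pumping lemma, which requires uv^i xy^i z ∈ L for all i ≥ 0.
Hence L = {a^n b^n c^n : n ≥ 0} is not context-free. ∎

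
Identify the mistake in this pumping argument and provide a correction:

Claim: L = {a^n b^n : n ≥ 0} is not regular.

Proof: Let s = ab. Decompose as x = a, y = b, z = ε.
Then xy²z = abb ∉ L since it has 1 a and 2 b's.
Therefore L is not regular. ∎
Error: The string s = ab might be shorter than the pumping length p.

Correction: Choose s = a^p b^p to ensure |s| ≥ p. Also, the decomposition is wrong: with |xy| ≤ p, y cannot include b's when s starts with p a's.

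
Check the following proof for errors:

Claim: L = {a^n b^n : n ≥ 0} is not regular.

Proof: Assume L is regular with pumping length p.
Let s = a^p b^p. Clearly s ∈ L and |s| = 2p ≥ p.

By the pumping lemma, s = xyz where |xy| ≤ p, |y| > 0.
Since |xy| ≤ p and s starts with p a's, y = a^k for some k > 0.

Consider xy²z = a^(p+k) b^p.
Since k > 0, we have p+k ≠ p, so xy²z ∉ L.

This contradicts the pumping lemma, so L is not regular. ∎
The proof is correct.

This proof is valid because:
1. The string s = a^p b^p is correctly in L
2. The decomposition analysis is correct: y must consist only of a's
3. The contradiction is valid: pumping increases a's but not b's
4. The conclusion follows logically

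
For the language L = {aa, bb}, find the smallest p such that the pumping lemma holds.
p = 3

For a finite language L, the pumping lemma holds vacuously if p > max|s| for s ∈ L.

The longest string in L = {aa, bb} has length 2.
If p = 3, then no string s ∈ L has |s| ≥ p, so the condition is vacuously true.

The minimum pumping length is p = 3.

Why no smaller p works: for any p ≤ 2, the longest string s ∈ L has |s| = 2 ≥ p, so it would
have to be pumpable; but pumping up (i = 2, 3, ...) produces ever longer strings, which cannot all lie in the
finite language L. So the pumping property fails for every p ≤ 2.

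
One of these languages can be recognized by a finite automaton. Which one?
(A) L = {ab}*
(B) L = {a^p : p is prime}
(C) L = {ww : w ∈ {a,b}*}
(A) {ab}*

(A) L = {ab}* is regular.

This can be recognized by a finite automaton (DFA/NFA).
Regular expressions like {ab}* define regular languages.

The other choices are not regular:
- {ww : w ∈ {a,b}*}: After pumping, the two halves no longer match
- {a^p : p is prime}: After pumping, the length becomes composite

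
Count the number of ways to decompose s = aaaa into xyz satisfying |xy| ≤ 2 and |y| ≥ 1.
3

For s = 'aaaa' with pumping length p = 2:

Constraints: |xy| ≤ 2, |y| > 0

Valid decompositions (|xy| ≤ p, |y| ≥ 1):
  • x='', y='a', z='aaa'
  • x='a', y='a', z='aa'
  • x='', y='aa', z='aa'

Total count: 3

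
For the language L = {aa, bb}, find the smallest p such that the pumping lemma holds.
p = 3

For a finite language L, the pumping lemma holds vacuously if p > max|s| for s ∈ L.

The longest string in L = {aa, bb} has length 2.
If p = 3, then no string s ∈ L has |s| ≥ p, so the condition is vacuously true.

The minimum pumping length is p = 3.

Why no smaller p works: for any p ≤ 2, the longest string s ∈ L has |s| = 2 ≥ p, so it would
have to be pumpable; but pumping up (i = 2, 3, ...) produces ever longer strings, which cannot all lie in the
finite language L. So the pumping property fails for every p ≤ 2.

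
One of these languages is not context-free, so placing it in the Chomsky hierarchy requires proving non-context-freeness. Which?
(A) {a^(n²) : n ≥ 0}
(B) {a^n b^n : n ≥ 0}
(A) {a^(n²) : n ≥ 0}

(A) {a^(n²) : n ≥ 0} requires the CFL pumping lemma.

- {a^n b^n : n ≥ 0} is context-free (but not regular)
  • Can be shown non-regular with the regular pumping lemma
  • After pumping, the number of a's and b's become unequal

- {a^(n²) : n ≥ 0} is NOT context-free
  • Requires the CFL pumping lemma to prove
  • Gaps between squares grow unboundedly

The CFL pumping lemma is "stronger" in that it can prove non-membership
in the larger class of context-free languages.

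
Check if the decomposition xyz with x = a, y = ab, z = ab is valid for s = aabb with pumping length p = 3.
Violated: xyz = s

The decomposition x = a, y = ab, z = ab for s = aabb with p = 3
violates the constraint: xyz = s

xyz = 'a' + 'ab' + 'ab' = 'aabab' ≠ 'aabb' = s. The decomposition doesn't reconstruct s.

Pumping lemma constraints:
1. xyz = s (decomposition is valid)
2. |xy| ≤ p
3. |y| > 0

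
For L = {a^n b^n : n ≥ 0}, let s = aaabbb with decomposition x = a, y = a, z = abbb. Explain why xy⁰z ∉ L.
xy⁰z = aabbb ∉ L

Pumping with i = 0 replaces y = a by y⁰ = ε:
- Original: s = xyz = aaabbb; aaabbb = a^3 b^3 has equal counts (3 = 3), so it is in L
- Pumped: xy⁰z = a · ε · abbb = aabbb
- aabbb has 2 a's and 3 b's; 2 ≠ 3, so it is not in L

The pumping lemma would require xy⁰z ∈ L, so this decomposition yields a contradiction.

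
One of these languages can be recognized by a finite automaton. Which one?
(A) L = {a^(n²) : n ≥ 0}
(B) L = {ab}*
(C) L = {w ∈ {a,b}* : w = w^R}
(B) {ab}*

(B) L = {ab}* is regular.

This can be recognized by a finite automaton (DFA/NFA).
Regular expressions like {ab}* define regular languages.

The other choices are not regular:
- {w ∈ {a,b}* : w = w^R}: After pumping, the string is no longer symmetric
- {a^(n²) : n ≥ 0}: After pumping, length is no longer a perfect square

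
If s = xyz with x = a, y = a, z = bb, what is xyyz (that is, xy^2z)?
aaabb

Given x = 'a', y = 'a', z = 'bb' and i = 2:

xy^2z = x + y·y·...·y (2 times) + z
       = 'a' + 'a'^2 + 'bb'
       = 'a' + 'aa' + 'bb'
       = 'aaabb'

The pumped string is 'aaabb' with length 5.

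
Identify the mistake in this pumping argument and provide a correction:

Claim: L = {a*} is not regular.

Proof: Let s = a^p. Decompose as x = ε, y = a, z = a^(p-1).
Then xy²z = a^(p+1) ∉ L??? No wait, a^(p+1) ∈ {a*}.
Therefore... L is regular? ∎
Error: The proof attempts to show a*  is not regular, but a* IS regular!

Correction: a* is a regular language (recognized by a simple DFA with one accepting state and self-loop on 'a'). The pumping lemma can only prove non-regularity, not regularity. For regular languages, pumping always works.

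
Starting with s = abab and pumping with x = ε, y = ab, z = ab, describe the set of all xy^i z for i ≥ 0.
{xy^i z : i ≥ 0} = {(ab)^(i+1) : i ≥ 0} = {ab, abab, ababab, ...}

With x = ε, y = ab, z = ab: Pumping 'ab' gives strings of alternating a's and b's.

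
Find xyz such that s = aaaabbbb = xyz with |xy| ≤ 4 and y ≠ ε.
x = 'a', y = 'aa', z = 'abbbb'

For s = aaaabbbb and p = 4, one valid decomposition is:
- x = 'a' (length 1)
- y = 'aa' (length 2)
- z = 'abbbb' (length 5)

Verification:
- xyz = 'a' + 'aa' + 'abbbb' = aaaabbbb ✓
- |xy| = 3 ≤ 4 ✓
- |y| = 2 > 0 ✓

All pumping lemma constraints are satisfied.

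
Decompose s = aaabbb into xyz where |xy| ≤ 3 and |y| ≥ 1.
x = 'aa', y = 'a', z = 'bbb'

For s = aaabbb and p = 3, one valid decomposition is:
- x = 'aa' (length 2)
- y = 'a' (length 1)
- z = 'bbb' (length 3)

Verification:
- xyz = 'aa' + 'a' + 'bbb' = aaabbb ✓
- |xy| = 3 ≤ 3 ✓
- |y| = 1 > 0 ✓

All pumping lemma constraints are satisfied.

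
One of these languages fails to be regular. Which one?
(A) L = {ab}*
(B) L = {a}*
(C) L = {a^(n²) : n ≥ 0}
(C) {a^(n²) : n ≥ 0}

(C) L = {a^(n²) : n ≥ 0} is NOT regular.

The pumping lemma can be used to prove this:
After pumping, length is no longer a perfect square

The other languages are regular because they can be recognized by finite automata.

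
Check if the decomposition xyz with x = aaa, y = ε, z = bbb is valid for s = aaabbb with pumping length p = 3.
Violated: |y| > 0

The decomposition x = aaa, y = ε, z = bbb for s = aaabbb with p = 3
violates the constraint: |y| > 0

|y| = 0, but the pumping lemma requires |y| > 0 (y must be non-empty).

Pumping lemma constraints:
1. xyz = s (decomposition is valid)
2. |xy| ≤ p
3. |y| > 0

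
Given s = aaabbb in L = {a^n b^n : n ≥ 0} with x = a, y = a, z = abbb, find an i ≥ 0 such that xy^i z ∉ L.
i = 3

xy³z = a · aaa · abbb = aaaaabbb; aaaaabbb has 5 a's and 3 b's; 5 ≠ 3, so it is not in L.
(Other choices also work, e.g. i = 0, 2; only i = 1 is guaranteed to stay in L since xy¹z = s.)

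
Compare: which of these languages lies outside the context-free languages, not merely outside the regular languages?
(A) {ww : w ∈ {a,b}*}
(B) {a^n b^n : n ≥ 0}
(A) {ww : w ∈ {a,b}*}

(A) {ww : w ∈ {a,b}*} requires the CFL pumping lemma.

- {a^n b^n : n ≥ 0} is context-free (but not regular)
  • Can be shown non-regular with the regular pumping lemma
  • After pumping, the number of a's and b's become unequal

- {ww : w ∈ {a,b}*} is NOT context-free
  • Requires the CFL pumping lemma to prove
  • Cannot verify equality of two arbitrary substrings

The CFL pumping lemma is "stronger" in that it can prove non-membership
in the larger class of context-free languages.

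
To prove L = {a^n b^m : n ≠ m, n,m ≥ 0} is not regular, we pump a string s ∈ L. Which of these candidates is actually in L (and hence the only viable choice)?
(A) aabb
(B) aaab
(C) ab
(B) aaab

The pumping lemma is applied to a string s that lies in L, so first check membership of each option:
- (A) aabb = a^2 b^2 has n = m = 2, so it is not in L ✗
- (B) aaab = a^3 b^1 with 3 ≠ 1, so it is in L ✓
- (C) ab = a^1 b^1 has n = m = 1, so it is not in L ✗

Only (B) aaab is in L, so it is the only candidate that could play the role of s.
(In a complete proof one picks s in terms of the pumping length p so that |s| ≥ p is guaranteed; a fixed string like aaab illustrates the shape of such an s.)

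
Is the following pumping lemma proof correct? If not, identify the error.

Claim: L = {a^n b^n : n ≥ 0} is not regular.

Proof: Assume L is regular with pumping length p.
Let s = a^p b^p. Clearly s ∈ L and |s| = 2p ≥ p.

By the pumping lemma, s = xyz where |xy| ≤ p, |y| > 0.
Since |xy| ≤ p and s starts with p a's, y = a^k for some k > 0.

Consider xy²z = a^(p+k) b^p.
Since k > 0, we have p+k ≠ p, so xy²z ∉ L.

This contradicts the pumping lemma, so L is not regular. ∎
The proof is correct.

This proof is valid because:
1. The string s = a^p b^p is correctly in L
2. The decomposition analysis is correct: y must consist only of a's
3. The contradiction is valid: pumping increases a's but not b's
4. The conclusion follows logically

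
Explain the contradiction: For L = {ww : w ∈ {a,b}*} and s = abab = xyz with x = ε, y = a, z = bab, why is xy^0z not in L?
xy⁰z = bab ∉ L

Pumping with i = 0 replaces y = a by y⁰ = ε:
- Original: s = xyz = abab; abab splits into halves ab · ab, which are equal, so it is in L (w = ab)
- Pumped: xy⁰z = ε · ε · bab = bab
- bab has odd length 3, so it cannot be written as ww and is not in L

The pumping lemma would require xy⁰z ∈ L, so this decomposition yields a contradiction.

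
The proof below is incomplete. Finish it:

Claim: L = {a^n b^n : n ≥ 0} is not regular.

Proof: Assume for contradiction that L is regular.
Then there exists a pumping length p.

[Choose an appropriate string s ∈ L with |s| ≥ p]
s = a^p b^p

This string is in L (has equal a's and b's) and has length 2p ≥ p.
Any decomposition xyz with |xy| ≤ p means y consists only of a's,
so pumping will unbalance the counts.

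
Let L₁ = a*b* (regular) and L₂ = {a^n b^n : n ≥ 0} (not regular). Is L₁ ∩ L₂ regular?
No — L₁ ∩ L₂ is not regular.

Every string a^n b^n already lies in a*b*, so L₁ ∩ L₂ = {a^n b^n : n ≥ 0} = L₂ itself, which is the standard non-regular language (pump s = a^p b^p).

Note that the bare facts "L₁ regular, L₂ non-regular" do not settle the question by themselves: the closure of regular languages under ∪, ∩, complement and difference applies only when BOTH operands are regular. With a non-regular operand the result can come out regular or non-regular depending on the specific languages, so one has to work out L₁ ∩ L₂ for this particular pair, as above.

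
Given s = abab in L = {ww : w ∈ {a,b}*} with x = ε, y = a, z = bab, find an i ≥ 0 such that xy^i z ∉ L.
i = 3

xy³z = ε · aaa · bab = aaabab; aaabab has length 6; its halves are aaa and bab, which differ, so it is not in L.
(Other choices also work, e.g. i = 0, 2; only i = 1 is guaranteed to stay in L since xy¹z = s.)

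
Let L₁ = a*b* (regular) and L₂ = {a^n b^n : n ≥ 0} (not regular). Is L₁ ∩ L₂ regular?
No — L₁ ∩ L₂ is not regular.

Every string a^n b^n already lies in a*b*, so L₁ ∩ L₂ = {a^n b^n : n ≥ 0} = L₂ itself, which is the standard non-regular language (pump s = a^p b^p).

Note that the bare facts "L₁ regular, L₂ non-regular" do not settle the question by themselves: the closure of regular languages under ∪, ∩, complement and difference applies only when BOTH operands are regular. With a non-regular operand the result can come out regular or non-regular depending on the specific languages, so one has to work out L₁ ∩ L₂ for this particular pair, as above.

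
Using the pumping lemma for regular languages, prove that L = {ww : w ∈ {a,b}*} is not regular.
Assume for contradiction that L is regular, and let p ≥ 1 be the pumping length given by the pumping lemma.
Choose s = a^p b a^p b. Then s ∈ L (take w = a^p b) and |s| = 2p + 2 ≥ p.
By the pumping lemma, s = xyz for some x, y, z with |xy| ≤ p, |y| ≥ 1, and xy^i z ∈ L for every i ≥ 0.
Since |xy| ≤ p and the first p symbols of s are all a's, y = a^k for some k with 1 ≤ k ≤ p.

Take i = 2: t = xy²z = a^(p + k) b a^p b.
Suppose t = uu for some string u. The string t contains exactly two b's and ends in b, so u contains exactly one b and ends in b; hence u = a^j b for some j, and uu = a^j b a^j b. Comparing with t = a^(p + k) b a^p b forces j = p + k (first block) and j = p (second block), which is impossible since k ≥ 1. So t ∉ L.

This contradicts the pumping lemma, which requires xy^i z ∈ L for all i ≥ 0.
Hence L = {ww : w ∈ {a,b}*} is not regular. ∎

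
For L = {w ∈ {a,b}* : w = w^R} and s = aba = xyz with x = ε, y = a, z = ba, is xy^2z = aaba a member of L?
No

xy²z = ε · aa · ba = aaba.
aaba reversed is abaa ≠ aaba, so it is not a palindrome and is not in L.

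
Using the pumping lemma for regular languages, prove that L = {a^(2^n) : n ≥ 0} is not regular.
Assume for contradiction that L is regular, and let p ≥ 1 be the pumping length given by the pumping lemma.
Choose s = a^(2^p). Then s ∈ L and |s| = 2^p ≥ p.
By the pumping lemma, s = xyz for some x, y, z with |xy| ≤ p, |y| ≥ 1, and xy^i z ∈ L for every i ≥ 0.
Here y = a^k for some k with 1 ≤ k ≤ |xy| ≤ p, and p < 2^p.

Take i = 2: |xy²z| = 2^p + k.
Now 2^p < 2^p + k ≤ 2^p + p < 2^p + 2^p = 2^(p+1).
So |xy²z| lies strictly between the consecutive powers of two 2^p and 2^(p+1), hence is not a power of 2, and xy²z ∉ L.

This contradicts the pumping lemma, which requires xy^i z ∈ L for all i ≥ 0.
Hence L = {a^(2^n) : n ≥ 0} is not regular. ∎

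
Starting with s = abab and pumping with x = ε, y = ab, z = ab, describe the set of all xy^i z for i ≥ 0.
{xy^i z : i ≥ 0} = {(ab)^(i+1) : i ≥ 0} = {ab, abab, ababab, ...}

With x = ε, y = ab, z = ab: Pumping 'ab' gives strings of alternating a's and b's.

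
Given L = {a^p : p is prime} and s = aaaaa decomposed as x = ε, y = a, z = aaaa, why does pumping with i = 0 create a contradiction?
xy⁰z = aaaa ∉ L

Pumping with i = 0 replaces y = a by y⁰ = ε:
- Original: s = xyz = aaaaa; aaaaa has length 5, which is prime, so it is in L
- Pumped: xy⁰z = ε · ε · aaaa = aaaa
- aaaa has length 4 = 2 × 2, which is not prime, so it is not in L

The pumping lemma would require xy⁰z ∈ L, so this decomposition yields a contradiction.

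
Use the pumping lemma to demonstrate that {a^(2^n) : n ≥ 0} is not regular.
Assume for contradiction that L is regular, and let p ≥ 1 be the pumping length given by the pumping lemma.
Choose s = a^(2^p). Then s ∈ L and |s| = 2^p ≥ p.
By the pumping lemma, s = xyz for some x, y, z with |xy| ≤ p, |y| ≥ 1, and xy^i z ∈ L for every i ≥ 0.
Here y = a^k for some k with 1 ≤ k ≤ |xy| ≤ p, and p < 2^p.

Take i = 2: |xy²z| = 2^p + k.
Now 2^p < 2^p + k ≤ 2^p + p < 2^p + 2^p = 2^(p+1).
So |xy²z| lies strictly between the consecutive powers of two 2^p and 2^(p+1), hence is not a power of 2, and xy²z ∉ L.

This contradicts the pumping lemma, which requires xy^i z ∈ L for all i ≥ 0.
Hence L = {a^(2^n) : n ≥ 0} is not regular. ∎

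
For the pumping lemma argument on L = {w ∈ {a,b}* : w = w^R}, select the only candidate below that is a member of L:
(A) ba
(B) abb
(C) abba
(C) abba

The pumping lemma is applied to a string s that lies in L, so first check membership of each option:
- (A) ba reversed is ab ≠ ba, so it is not a palindrome and is not in L ✗
- (B) abb reversed is bba ≠ abb, so it is not a palindrome and is not in L ✗
- (C) abba reversed is abba, the same string, so it is a palindrome and is in L ✓

Only (C) abba is in L, so it is the only candidate that could play the role of s.
(In a complete proof one picks s in terms of the pumping length p so that |s| ≥ p is guaranteed; a fixed string like abba illustrates the shape of such an s.)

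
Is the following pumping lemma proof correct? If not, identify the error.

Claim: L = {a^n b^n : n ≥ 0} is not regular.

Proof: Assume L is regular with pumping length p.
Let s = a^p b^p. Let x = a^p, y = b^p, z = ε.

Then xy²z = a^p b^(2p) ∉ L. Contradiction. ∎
The proof is INCORRECT.

Error: The decomposition violates |xy| ≤ p.
With x = a^p and y = b^p, we have |xy| = 2p > p.
The pumping lemma requires |xy| ≤ p, so y must be within the first p characters.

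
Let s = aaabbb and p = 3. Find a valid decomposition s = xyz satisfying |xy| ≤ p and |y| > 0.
x = 'aa', y = 'a', z = 'bbb'

For s = aaabbb and p = 3, one valid decomposition is:
- x = 'aa' (length 2)
- y = 'a' (length 1)
- z = 'bbb' (length 3)

Verification:
- xyz = 'aa' + 'a' + 'bbb' = aaabbb ✓
- |xy| = 3 ≤ 3 ✓
- |y| = 1 > 0 ✓

All pumping lemma constraints are satisfied.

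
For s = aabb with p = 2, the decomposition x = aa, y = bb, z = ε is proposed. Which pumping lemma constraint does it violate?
Violated: |xy| ≤ p

The decomposition x = aa, y = bb, z = ε for s = aabb with p = 2
violates the constraint: |xy| ≤ p

|xy| = |aabb| = 4 > 2 = p. The decomposition puts too many characters in xy.

Pumping lemma constraints:
1. xyz = s (decomposition is valid)
2. |xy| ≤ p
3. |y| > 0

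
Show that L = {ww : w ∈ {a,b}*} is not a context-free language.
Assume for contradiction that L is context-free, and let p ≥ 1 be the pumping length given by the pumping lemma for CFLs.
Choose s = a^p b^p a^p b^p. Then s ∈ L (take w = a^p b^p) and |s| = 4p ≥ p.
By the CFL pumping lemma, s = uvxyz for some u, v, x, y, z with |vxy| ≤ p, |vy| ≥ 1, and uv^i xy^i z ∈ L for every i ≥ 0.

Write s as four blocks A₁ B₁ A₂ B₂ with A₁ = A₂ = a^p and B₁ = B₂ = b^p. Since |vxy| ≤ p, the window vxy lies inside at most two adjacent blocks. Take i = 0 and let t = uxz, so |t| = 4p − |vy| with 1 ≤ |vy| ≤ p. If |t| is odd, t ∉ L immediately, so assume |vy| is even (hence |vy| ≥ 2) and |t|/2 = 2p − |vy|/2, which satisfies p ≤ |t|/2 ≤ 2p − 1.

Case 1 (vxy inside A₁B₁): t = a^(p−j) b^(p−l) a^p b^p with j + l = |vy|. The second half of t has length < 2p, so it is a suffix of the trailing a^p b^p and ends in b; the first half is a^(p−j) b^(p−l) a^((j+l)/2), which ends in a because (j+l)/2 ≥ 1. The halves differ, so t ∉ L.

Case 2 (vxy inside B₁A₂, straddling the middle): t = a^p b^(p−j) a^(p−l) b^p with j + l = |vy|. If t = ww, then w is a prefix of t of length ≥ p, so w begins with a^p; and w is a suffix of t of length ≥ p, so w ends with b^p. That forces |w| ≥ 2p, contradicting |w| = |t|/2 ≤ 2p − 1. So t ∉ L.

Case 3 (vxy inside A₂B₂): t = a^p b^p a^(p−j) b^(p−l) with j + l = |vy|. The first half of t is a prefix of a^p b^p, so it begins with a; the second half is b^((j+l)/2) a^(p−j) b^(p−l), which begins with b. The halves differ, so t ∉ L.

In every case uv⁰xy⁰z = uxz ∉ L.

This contradicts the CFL pumping lemma, which requires uv^i xy^i z ∈ L for all i ≥ 0.
Hence L = {ww : w ∈ {a,b}*} is not context-free. ∎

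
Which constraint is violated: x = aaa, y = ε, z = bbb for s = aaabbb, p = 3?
Violated: |y| > 0

The decomposition x = aaa, y = ε, z = bbb for s = aaabbb with p = 3
violates the constraint: |y| > 0

|y| = 0, but the pumping lemma requires |y| > 0 (y must be non-empty).

Pumping lemma constraints:
1. xyz = s (decomposition is valid)
2. |xy| ≤ p
3. |y| > 0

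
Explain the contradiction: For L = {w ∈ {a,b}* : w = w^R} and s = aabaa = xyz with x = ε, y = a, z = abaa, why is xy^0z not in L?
xy⁰z = abaa ∉ L

Pumping with i = 0 replaces y = a by y⁰ = ε:
- Original: s = xyz = aabaa; aabaa reversed is aabaa, the same string, so it is a palindrome and is in L
- Pumped: xy⁰z = ε · ε · abaa = abaa
- abaa reversed is aaba ≠ abaa, so it is not a palindrome and is not in L

The pumping lemma would require xy⁰z ∈ L, so this decomposition yields a contradiction.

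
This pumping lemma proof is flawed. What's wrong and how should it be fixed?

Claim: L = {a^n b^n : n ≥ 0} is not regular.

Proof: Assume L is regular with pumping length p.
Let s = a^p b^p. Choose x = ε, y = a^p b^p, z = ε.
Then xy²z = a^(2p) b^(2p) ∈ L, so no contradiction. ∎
Error: The decomposition violates |xy| ≤ p. With y = a^p b^p, |xy| = |y| = 2p > p. (The proof also miscomputes xy²z, which would be a^p b^p a^p b^p rather than a^(2p) b^(2p), and it wrongly treats one harmless decomposition as settling the matter — the prover does not get to choose the decomposition.)

Correction: The pumping lemma requires |xy| ≤ p, and the argument must handle every decomposition satisfying |xy| ≤ p, |y| ≥ 1. Since s starts with p a's, any such y consists only of a's, say y = a^k with k ≥ 1. Then xy²z = a^(p+k) b^p has unequal numbers of a's and b's, so xy²z ∉ L — the required contradiction.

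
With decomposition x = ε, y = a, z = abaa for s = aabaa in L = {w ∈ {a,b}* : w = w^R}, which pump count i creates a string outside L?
i = 0

xy⁰z = ε · ε · abaa = abaa; abaa reversed is aaba ≠ abaa, so it is not a palindrome and is not in L.
(Other choices also work, e.g. i = 2, 3; only i = 1 is guaranteed to stay in L since xy¹z = s.)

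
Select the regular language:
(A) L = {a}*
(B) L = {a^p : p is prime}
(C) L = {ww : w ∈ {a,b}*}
(A) {a}*

(A) L = {a}* is regular.

This can be recognized by a finite automaton (DFA/NFA).
Regular expressions like {a}* define regular languages.

The other choices are not regular:
- {ww : w ∈ {a,b}*}: After pumping, the two halves no longer match
- {a^p : p is prime}: After pumping, the length becomes composite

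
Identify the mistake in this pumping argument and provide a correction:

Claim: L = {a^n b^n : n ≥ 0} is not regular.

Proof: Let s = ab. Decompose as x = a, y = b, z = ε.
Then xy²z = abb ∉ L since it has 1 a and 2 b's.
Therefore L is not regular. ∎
Error: The string s = ab might be shorter than the pumping length p.

Correction: Choose s = a^p b^p to ensure |s| ≥ p. Also, the decomposition is wrong: with |xy| ≤ p, y cannot include b's when s starts with p a's.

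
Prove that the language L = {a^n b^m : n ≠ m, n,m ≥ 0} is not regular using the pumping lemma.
Assume for contradiction that L is regular, and let p ≥ 1 be the pumping length given by the pumping lemma.
Choose s = a^p b^(p + p!). Then s ∈ L because p ≠ p + p! (as p! ≥ 1), and |s| ≥ p.
By the pumping lemma, s = xyz for some x, y, z with |xy| ≤ p, |y| ≥ 1, and xy^i z ∈ L for every i ≥ 0.
Since |xy| ≤ p and the first p symbols of s are all a's, y = a^k for some k with 1 ≤ k ≤ p.
For every i ≥ 0, xy^i z = a^(p + (i − 1)k) b^(p + p!).

Because 1 ≤ k ≤ p, k divides p!. Let t = p!/k (a positive integer) and take i = t + 1.
Then the number of a's is p + tk = p + p!, which equals the number of b's.
So xy^(t+1) z = a^(p + p!) b^(p + p!) has equally many a's and b's and is NOT in L.

This contradicts the pumping lemma, which requires xy^i z ∈ L for all i ≥ 0.
Hence L = {a^n b^m : n ≠ m, n,m ≥ 0} is not regular. ∎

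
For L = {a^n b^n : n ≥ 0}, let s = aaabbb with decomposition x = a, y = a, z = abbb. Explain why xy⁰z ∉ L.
xy⁰z = aabbb ∉ L

Pumping with i = 0 replaces y = a by y⁰ = ε:
- Original: s = xyz = aaabbb; aaabbb = a^3 b^3 has equal counts (3 = 3), so it is in L
- Pumped: xy⁰z = a · ε · abbb = aabbb
- aabbb has 2 a's and 3 b's; 2 ≠ 3, so it is not in L

The pumping lemma would require xy⁰z ∈ L, so this decomposition yields a contradiction.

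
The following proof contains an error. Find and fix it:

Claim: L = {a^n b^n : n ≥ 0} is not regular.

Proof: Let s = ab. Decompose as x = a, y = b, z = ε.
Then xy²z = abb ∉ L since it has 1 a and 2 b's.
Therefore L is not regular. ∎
Error: The string s = ab might be shorter than the pumping length p.

Correction: Choose s = a^p b^p to ensure |s| ≥ p. Also, the decomposition is wrong: with |xy| ≤ p, y cannot include b's when s starts with p a's.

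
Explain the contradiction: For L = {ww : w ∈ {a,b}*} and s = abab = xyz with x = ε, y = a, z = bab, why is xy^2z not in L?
xy²z = aabab ∉ L

Pumping with i = 2 replaces y = a by y² = aa:
- Original: s = xyz = abab; abab splits into halves ab · ab, which are equal, so it is in L (w = ab)
- Pumped: xy²z = ε · aa · bab = aabab
- aabab has odd length 5, so it cannot be written as ww and is not in L

The pumping lemma would require xy²z ∈ L, so this decomposition yields a contradiction.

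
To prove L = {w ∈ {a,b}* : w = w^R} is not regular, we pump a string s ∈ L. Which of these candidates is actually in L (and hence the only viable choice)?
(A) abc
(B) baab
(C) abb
(B) baab

The pumping lemma is applied to a string s that lies in L, so first check membership of each option:
- (A) abc reversed is cba ≠ abc, so it is not a palindrome and is not in L ✗
- (B) baab reversed is baab, the same string, so it is a palindrome and is in L ✓
- (C) abb reversed is bba ≠ abb, so it is not a palindrome and is not in L ✗

Only (B) baab is in L, so it is the only candidate that could play the role of s.
(In a complete proof one picks s in terms of the pumping length p so that |s| ≥ p is guaranteed; a fixed string like baab illustrates the shape of such an s.)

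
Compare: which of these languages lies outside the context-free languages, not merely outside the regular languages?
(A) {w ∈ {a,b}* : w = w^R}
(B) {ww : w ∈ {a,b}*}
(B) {ww : w ∈ {a,b}*}

(B) {ww : w ∈ {a,b}*} requires the CFL pumping lemma.

- {w ∈ {a,b}* : w = w^R} is context-free (but not regular)
  • Can be shown non-regular with the regular pumping lemma
  • After pumping, the string is no longer symmetric

- {ww : w ∈ {a,b}*} is NOT context-free
  • Requires the CFL pumping lemma to prove
  • Cannot verify equality of two arbitrary substrings

The CFL pumping lemma is "stronger" in that it can prove non-membership
in the larger class of context-free languages.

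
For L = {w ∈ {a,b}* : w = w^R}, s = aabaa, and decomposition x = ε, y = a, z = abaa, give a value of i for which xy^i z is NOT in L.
i = 2

xy²z = ε · aa · abaa = aaabaa; aaabaa reversed is aabaaa ≠ aaabaa, so it is not a palindrome and is not in L.
(Other choices also work, e.g. i = 0, 3; only i = 1 is guaranteed to stay in L since xy¹z = s.)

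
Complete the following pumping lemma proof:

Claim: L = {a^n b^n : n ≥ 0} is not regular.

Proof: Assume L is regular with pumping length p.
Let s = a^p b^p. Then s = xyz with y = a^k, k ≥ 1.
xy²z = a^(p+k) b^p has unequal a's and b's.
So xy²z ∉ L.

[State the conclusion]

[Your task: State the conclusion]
This contradicts the pumping lemma for regular languages,
which guarantees xy^i z ∈ L for all i ≥ 0.

Since our assumption that L is regular leads to a contradiction,
we conclude that L = {a^n b^n : n ≥ 0} is NOT regular. ∎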